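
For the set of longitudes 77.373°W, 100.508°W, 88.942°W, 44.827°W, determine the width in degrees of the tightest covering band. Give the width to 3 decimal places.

55.681°

Sort the longitudes: -100.508°, -88.942°, -77.373°, -44.827°.
Eastward gaps between consecutive values (wrapping around): 11.566°, 11.569°, 32.546°, 304.319°.
Largest gap = 304.319° ⇒ minimal covering band is its complement: 360° − 304.319° = 55.681°.
Band runs from -100.508° eastward to -44.827°.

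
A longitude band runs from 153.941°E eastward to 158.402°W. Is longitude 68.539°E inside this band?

Band width going east from +153.941° to -158.402°: ((-158.402 − 153.941) mod 360) = 47.657°.
Offset of +68.539° east of the west edge: ((68.539 − 153.941) mod 360) = 274.598°.
274.598° > 47.657° ⇒ outside.

No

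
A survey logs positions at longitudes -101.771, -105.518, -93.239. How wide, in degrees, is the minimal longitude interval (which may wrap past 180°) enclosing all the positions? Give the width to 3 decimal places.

Sort the longitudes: -105.518°, -101.771°, -93.239°.
Eastward gaps between consecutive values (wrapping around): 3.747°, 8.532°, 347.721°.
Largest gap = 347.721° ⇒ minimal covering band is its complement: 360° − 347.721° = 12.279°.
Band runs from -105.518° eastward to -93.239°.

12.279°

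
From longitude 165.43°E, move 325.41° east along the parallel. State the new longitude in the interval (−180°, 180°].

130.84°E

Start at +165.43°; shift +325.41° → +490.84°.
+490.84° lies outside (−180°, 180°]; subtract 360° → +130.84°.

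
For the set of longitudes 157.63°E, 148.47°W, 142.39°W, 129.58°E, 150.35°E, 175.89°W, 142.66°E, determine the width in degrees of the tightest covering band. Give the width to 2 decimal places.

88.03°

Sort the longitudes: -175.89°, -148.47°, -142.39°, +129.58°, +142.66°, +150.35°, +157.63°.
Eastward gaps between consecutive values (wrapping around): 27.42°, 6.08°, 271.97°, 13.08°, 7.69°, 7.28°, 26.48°.
Largest gap = 271.97° ⇒ minimal covering band is its complement: 360° − 271.97° = 88.03°.
Band runs from +129.58° eastward to -142.39°, crossing the antimeridian.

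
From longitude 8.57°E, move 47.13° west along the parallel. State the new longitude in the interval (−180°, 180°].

38.56°W

Start at +8.57°; shift −47.13° → -38.56°.
-38.56° already lies in (−180°, 180°].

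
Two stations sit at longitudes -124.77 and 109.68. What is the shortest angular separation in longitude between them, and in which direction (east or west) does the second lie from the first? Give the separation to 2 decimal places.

Raw difference: 109.68 − -124.77 = 234.45°.
Normalise into (−180°, 180°]: 234.45° − 360° = -125.55°.
Negative ⇒ the second point lies to the west; separation 125.55°.

125.55° west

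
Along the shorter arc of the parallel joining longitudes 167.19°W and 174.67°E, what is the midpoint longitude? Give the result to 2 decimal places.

Signed shortest Δλ from -167.19° to +174.67° is -18.14°.
Midpoint longitude = -167.19° + (-18.14°)/2 = -167.19° − 9.07° = -176.26°.
(The naïve average (-167.19 + +174.67)/2 = 3.74° is on the wrong side of the globe.)

176.26°W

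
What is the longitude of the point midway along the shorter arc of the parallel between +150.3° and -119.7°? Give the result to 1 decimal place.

Signed shortest Δλ from +150.3° to -119.7° is +90.0°.
Midpoint longitude = +150.3° + (+90.0°)/2 = +150.3° + 45.0° = +195.3°.
Normalise into (−180°, 180°]: -164.7°.
(The naïve average (+150.3 + -119.7)/2 = 15.3° is on the wrong side of the globe.)

-164.7°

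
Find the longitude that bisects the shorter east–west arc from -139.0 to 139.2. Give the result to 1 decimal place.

-179.9°

Signed shortest Δλ from -139.0° to +139.2° is -81.8°.
Midpoint longitude = -139.0° + (-81.8°)/2 = -139.0° − 40.9° = -179.9°.
(The naïve average (-139.0 + +139.2)/2 = 0.1° is on the wrong side of the globe.)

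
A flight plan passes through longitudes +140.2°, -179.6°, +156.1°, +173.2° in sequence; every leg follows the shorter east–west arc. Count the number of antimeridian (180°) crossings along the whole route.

Leg 1: +140.2° → -179.6°, shortest Δλ = 40.2° (east) — crosses 180°.
Leg 2: -179.6° → +156.1°, shortest Δλ = -24.3° (west) — crosses 180°.
Leg 3: +156.1° → +173.2°, shortest Δλ = 17.1° (east) — does not cross 180°.
Total crossings: 2.

2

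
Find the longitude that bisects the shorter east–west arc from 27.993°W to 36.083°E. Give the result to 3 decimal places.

4.045°E

Signed shortest Δλ from -27.993° to +36.083° is +64.076°.
Midpoint longitude = -27.993° + (+64.076°)/2 = -27.993° + 32.038° = +4.045°.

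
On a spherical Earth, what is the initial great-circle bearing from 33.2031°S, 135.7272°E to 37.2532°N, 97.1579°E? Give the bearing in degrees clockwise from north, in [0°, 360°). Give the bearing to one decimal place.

329.6°

Δλ = 97.1579 − 135.7272 = -38.5693°.
θ = atan2( sin Δλ · cos φ₂ , cos φ₁ · sin φ₂ − sin φ₁ · cos φ₂ · cos Δλ )
  = atan2(-0.49625, 0.84730) = -30.357° → normalised to [0°, 360°): 329.643°.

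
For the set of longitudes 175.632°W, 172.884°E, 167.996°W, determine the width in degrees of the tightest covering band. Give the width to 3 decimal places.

19.120°

Sort the longitudes: -175.632°, -167.996°, +172.884°.
Eastward gaps between consecutive values (wrapping around): 7.636°, 340.880°, 11.484°.
Largest gap = 340.880° ⇒ minimal covering band is its complement: 360° − 340.880° = 19.120°.
Band runs from +172.884° eastward to -167.996°, crossing the antimeridian.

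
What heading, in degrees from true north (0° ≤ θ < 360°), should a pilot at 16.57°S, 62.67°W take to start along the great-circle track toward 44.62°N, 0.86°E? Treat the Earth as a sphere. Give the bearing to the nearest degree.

40°

Δλ = 0.86 − -62.67 = 63.53°.
θ = atan2( sin Δλ · cos φ₂ , cos φ₁ · sin φ₂ − sin φ₁ · cos φ₂ · cos Δλ )
  = atan2(0.63716, 0.76371) = 39.838° → normalised to [0°, 360°): 39.838°.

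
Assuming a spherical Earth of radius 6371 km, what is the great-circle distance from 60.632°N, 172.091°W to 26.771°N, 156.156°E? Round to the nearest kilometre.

4460 km

Δλ = 156.156 − -172.091 = 328.247°; wrapped into (−180°, 180°]: -31.753°.
Δφ = 26.771 − 60.632 = -33.861°.
a = sin²(Δφ/2) + cos φ₁ · cos φ₂ · sin²(Δλ/2) = 0.117572.
c = 2·atan2(√a, √(1−a)) = 0.69998 rad → d = 6371·c ≈ 4459.56 km.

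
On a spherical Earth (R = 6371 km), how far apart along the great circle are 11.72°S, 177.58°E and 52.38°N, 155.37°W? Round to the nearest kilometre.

7583 km

Δλ = -155.37 − 177.58 = -332.95°; wrapped into (−180°, 180°]: 27.05°.
Δφ = 52.38 − -11.72 = 64.10°.
a = sin²(Δφ/2) + cos φ₁ · cos φ₂ · sin²(Δλ/2) = 0.314290.
c = 2·atan2(√a, √(1−a)) = 1.19026 rad → d = 6371·c ≈ 7583.14 km.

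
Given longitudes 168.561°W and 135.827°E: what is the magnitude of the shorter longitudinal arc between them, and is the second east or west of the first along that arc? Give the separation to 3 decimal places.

55.612° west

Raw difference: 135.827 − -168.561 = 304.388°.
Normalise into (−180°, 180°]: 304.388° − 360° = -55.612°.
Negative ⇒ the second point lies to the west; separation 55.612°.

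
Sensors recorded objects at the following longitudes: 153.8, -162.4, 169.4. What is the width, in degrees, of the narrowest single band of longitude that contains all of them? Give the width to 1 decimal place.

43.8°

Sort the longitudes: -162.4°, +153.8°, +169.4°.
Eastward gaps between consecutive values (wrapping around): 316.2°, 15.6°, 28.2°.
Largest gap = 316.2° ⇒ minimal covering band is its complement: 360° − 316.2° = 43.8°.
Band runs from +153.8° eastward to -162.4°, crossing the antimeridian.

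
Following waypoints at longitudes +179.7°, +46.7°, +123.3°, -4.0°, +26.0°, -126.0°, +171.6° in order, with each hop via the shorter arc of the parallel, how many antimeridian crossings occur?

Leg 1: +179.7° → +46.7°, shortest Δλ = -133.0° (west) — does not cross 180°.
Leg 2: +46.7° → +123.3°, shortest Δλ = 76.6° (east) — does not cross 180°.
Leg 3: +123.3° → -4.0°, shortest Δλ = -127.3° (west) — does not cross 180°.
Leg 4: -4.0° → +26.0°, shortest Δλ = 30.0° (east) — does not cross 180°.
Leg 5: +26.0° → -126.0°, shortest Δλ = -152.0° (west) — does not cross 180°.
Leg 6: -126.0° → +171.6°, shortest Δλ = -62.4° (west) — crosses 180°.
Total crossings: 1.

1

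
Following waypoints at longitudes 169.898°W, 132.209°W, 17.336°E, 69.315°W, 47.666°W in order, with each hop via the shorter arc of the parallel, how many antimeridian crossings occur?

0

Leg 1: -169.898° → -132.209°, shortest Δλ = 37.689° (east) — does not cross 180°.
Leg 2: -132.209° → +17.336°, shortest Δλ = 149.545° (east) — does not cross 180°.
Leg 3: +17.336° → -69.315°, shortest Δλ = -86.651° (west) — does not cross 180°.
Leg 4: -69.315° → -47.666°, shortest Δλ = 21.649° (east) — does not cross 180°.
Total crossings: 0.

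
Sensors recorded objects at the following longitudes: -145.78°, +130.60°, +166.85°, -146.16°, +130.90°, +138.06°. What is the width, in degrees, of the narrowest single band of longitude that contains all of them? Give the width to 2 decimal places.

83.62°

Sort the longitudes: -146.16°, -145.78°, +130.60°, +130.90°, +138.06°, +166.85°.
Eastward gaps between consecutive values (wrapping around): 0.38°, 276.38°, 0.30°, 7.16°, 28.79°, 46.99°.
Largest gap = 276.38° ⇒ minimal covering band is its complement: 360° − 276.38° = 83.62°.
Band runs from +130.60° eastward to -145.78°, crossing the antimeridian.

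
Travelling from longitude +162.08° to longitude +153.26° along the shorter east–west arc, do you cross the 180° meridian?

Signed shortest Δλ = ((153.26 − 162.08 + 180) mod 360) − 180 = -8.82°.
Going west by 8.82° from +162.08° reaches +153.26° without touching 180°.

No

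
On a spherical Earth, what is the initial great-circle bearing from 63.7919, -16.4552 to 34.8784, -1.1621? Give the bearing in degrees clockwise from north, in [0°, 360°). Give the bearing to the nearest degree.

155°

Δλ = -1.1621 − -16.4552 = 15.2931°.
θ = atan2( sin Δλ · cos φ₂ , cos φ₁ · sin φ₂ − sin φ₁ · cos φ₂ · cos Δλ )
  = atan2(0.21638, -0.45743) = 154.684° → normalised to [0°, 360°): 154.684°.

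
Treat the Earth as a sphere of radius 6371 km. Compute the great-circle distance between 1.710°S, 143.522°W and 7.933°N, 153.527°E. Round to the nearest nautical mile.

Δλ = 153.527 − -143.522 = 297.049°; wrapped into (−180°, 180°]: -62.951°.
Δφ = 7.933 − -1.710 = 9.643°.
a = sin²(Δφ/2) + cos φ₁ · cos φ₂ · sin²(Δλ/2) = 0.276959.
c = 2·atan2(√a, √(1−a)) = 1.10841 rad → d = 6371·c ≈ 7061.71 km ≈ 3813.02 nmi.

3813 nmi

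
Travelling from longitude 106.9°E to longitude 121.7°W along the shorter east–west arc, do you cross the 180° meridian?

Yes

Naïve |-121.7 − 106.9| = 228.6° > 180°, so the shorter arc goes the other way round — across 180°.
Signed shortest Δλ = ((-121.7 − 106.9 + 180) mod 360) − 180 = 131.4°.
Going east by 131.4° from +106.9° passes through 180° before reaching -121.7°.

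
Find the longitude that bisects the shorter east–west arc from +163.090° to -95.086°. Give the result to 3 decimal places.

-145.998°

Signed shortest Δλ from +163.090° to -95.086° is +101.824°.
Midpoint longitude = +163.090° + (+101.824°)/2 = +163.090° + 50.912° = +214.002°.
Normalise into (−180°, 180°]: -145.998°.
(The naïve average (+163.090 + -95.086)/2 = 34.002° is on the wrong side of the globe.)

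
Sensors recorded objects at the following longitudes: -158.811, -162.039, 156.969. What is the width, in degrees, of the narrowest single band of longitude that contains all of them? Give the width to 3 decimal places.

44.220°

Sort the longitudes: -162.039°, -158.811°, +156.969°.
Eastward gaps between consecutive values (wrapping around): 3.228°, 315.780°, 40.992°.
Largest gap = 315.780° ⇒ minimal covering band is its complement: 360° − 315.780° = 44.220°.
Band runs from +156.969° eastward to -158.811°, crossing the antimeridian.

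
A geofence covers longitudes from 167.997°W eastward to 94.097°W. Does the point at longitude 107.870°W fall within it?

Band width going east from -167.997° to -94.097°: ((-94.097 − -167.997) mod 360) = 73.900°.
Offset of -107.870° east of the west edge: ((-107.870 − -167.997) mod 360) = 60.127°.
60.127° ≤ 73.900° ⇒ inside.

Yes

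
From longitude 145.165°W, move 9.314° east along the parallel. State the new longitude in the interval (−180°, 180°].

Start at -145.165°; shift +9.314° → -135.851°.
-135.851° already lies in (−180°, 180°].

135.851°W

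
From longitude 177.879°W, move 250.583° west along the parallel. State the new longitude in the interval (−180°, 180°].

Start at -177.879°; shift −250.583° → -428.462°.
-428.462° lies outside (−180°, 180°]; add 360° → -68.462°.

68.462°W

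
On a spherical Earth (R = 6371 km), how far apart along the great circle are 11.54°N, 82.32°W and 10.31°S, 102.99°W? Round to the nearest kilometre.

3335 km

Δλ = -102.99 − -82.32 = -20.67°.
Δφ = -10.31 − 11.54 = -21.85°.
a = sin²(Δφ/2) + cos φ₁ · cos φ₂ · sin²(Δλ/2) = 0.066945.
c = 2·atan2(√a, √(1−a)) = 0.52343 rad → d = 6371·c ≈ 3334.77 km.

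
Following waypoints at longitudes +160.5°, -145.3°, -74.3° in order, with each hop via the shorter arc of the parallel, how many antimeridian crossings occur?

Leg 1: +160.5° → -145.3°, shortest Δλ = 54.2° (east) — crosses 180°.
Leg 2: -145.3° → -74.3°, shortest Δλ = 71.0° (east) — does not cross 180°.
Total crossings: 1.

1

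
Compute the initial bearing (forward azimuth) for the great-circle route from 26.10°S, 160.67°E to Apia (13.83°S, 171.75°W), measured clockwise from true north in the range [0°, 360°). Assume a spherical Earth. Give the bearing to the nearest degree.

Δλ = -171.75 − 160.67 = -332.42°; wrapped into (−180°, 180°]: 27.58°.
θ = atan2( sin Δλ · cos φ₂ , cos φ₁ · sin φ₂ − sin φ₁ · cos φ₂ · cos Δλ )
  = atan2(0.44956, 0.16398) = 69.961° → normalised to [0°, 360°): 69.961°.

70°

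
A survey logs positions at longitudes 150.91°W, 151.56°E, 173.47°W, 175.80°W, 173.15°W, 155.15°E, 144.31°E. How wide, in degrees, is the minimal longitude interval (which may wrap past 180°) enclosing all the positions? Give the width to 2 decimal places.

64.78°

Sort the longitudes: -175.80°, -173.47°, -173.15°, -150.91°, +144.31°, +151.56°, +155.15°.
Eastward gaps between consecutive values (wrapping around): 2.33°, 0.32°, 22.24°, 295.22°, 7.25°, 3.59°, 29.05°.
Largest gap = 295.22° ⇒ minimal covering band is its complement: 360° − 295.22° = 64.78°.
Band runs from +144.31° eastward to -150.91°, crossing the antimeridian.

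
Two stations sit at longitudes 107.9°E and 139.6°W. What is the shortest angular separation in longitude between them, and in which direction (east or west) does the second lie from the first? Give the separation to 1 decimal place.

112.5° east

Raw difference: -139.6 − 107.9 = -247.5°.
Normalise into (−180°, 180°]: -247.5° + 360° = 112.5°.
Positive ⇒ the second point lies to the east; separation 112.5°.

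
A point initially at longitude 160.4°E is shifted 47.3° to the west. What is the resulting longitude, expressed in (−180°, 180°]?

Start at +160.4°; shift −47.3° → +113.1°.
+113.1° already lies in (−180°, 180°].

113.1°E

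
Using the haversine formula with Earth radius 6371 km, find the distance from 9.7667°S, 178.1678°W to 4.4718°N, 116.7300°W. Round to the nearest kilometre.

6987 km

Δλ = -116.7300 − -178.1678 = 61.4378°.
Δφ = 4.4718 − -9.7667 = 14.2385°.
a = sin²(Δφ/2) + cos φ₁ · cos φ₂ · sin²(Δλ/2) = 0.271739.
c = 2·atan2(√a, √(1−a)) = 1.09671 rad → d = 6371·c ≈ 6987.16 km.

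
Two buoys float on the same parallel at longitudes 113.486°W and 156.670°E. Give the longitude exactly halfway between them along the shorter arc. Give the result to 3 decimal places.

158.408°W

Signed shortest Δλ from -113.486° to +156.670° is -89.844°.
Midpoint longitude = -113.486° + (-89.844°)/2 = -113.486° − 44.922° = -158.408°.
(The naïve average (-113.486 + +156.670)/2 = 21.592° is on the wrong side of the globe.)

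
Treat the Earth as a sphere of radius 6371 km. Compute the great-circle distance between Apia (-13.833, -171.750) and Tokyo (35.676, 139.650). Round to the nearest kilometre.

7509 km

Δλ = 139.650 − -171.750 = 311.400°; wrapped into (−180°, 180°]: -48.600°.
Δφ = 35.676 − -13.833 = 49.509°.
a = sin²(Δφ/2) + cos φ₁ · cos φ₂ · sin²(Δλ/2) = 0.308909.
c = 2·atan2(√a, √(1−a)) = 1.17864 rad → d = 6371·c ≈ 7509.11 km.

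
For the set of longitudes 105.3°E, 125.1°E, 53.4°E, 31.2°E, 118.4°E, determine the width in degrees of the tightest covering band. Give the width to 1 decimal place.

Sort the longitudes: +31.2°, +53.4°, +105.3°, +118.4°, +125.1°.
Eastward gaps between consecutive values (wrapping around): 22.2°, 51.9°, 13.1°, 6.7°, 266.1°.
Largest gap = 266.1° ⇒ minimal covering band is its complement: 360° − 266.1° = 93.9°.
Band runs from +31.2° eastward to +125.1°.

93.9°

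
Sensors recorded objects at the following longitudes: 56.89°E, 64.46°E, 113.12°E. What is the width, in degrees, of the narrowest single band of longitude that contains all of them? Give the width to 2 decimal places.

Sort the longitudes: +56.89°, +64.46°, +113.12°.
Eastward gaps between consecutive values (wrapping around): 7.57°, 48.66°, 303.77°.
Largest gap = 303.77° ⇒ minimal covering band is its complement: 360° − 303.77° = 56.23°.
Band runs from +56.89° eastward to +113.12°.

56.23°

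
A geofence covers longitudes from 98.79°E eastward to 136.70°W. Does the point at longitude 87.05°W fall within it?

Band width going east from +98.79° to -136.70°: ((-136.70 − 98.79) mod 360) = 124.51°.
Offset of -87.05° east of the west edge: ((-87.05 − 98.79) mod 360) = 174.16°.
174.16° > 124.51° ⇒ outside.

No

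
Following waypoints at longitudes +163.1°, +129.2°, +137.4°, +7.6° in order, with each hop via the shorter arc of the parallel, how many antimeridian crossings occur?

0

Leg 1: +163.1° → +129.2°, shortest Δλ = -33.9° (west) — does not cross 180°.
Leg 2: +129.2° → +137.4°, shortest Δλ = 8.2° (east) — does not cross 180°.
Leg 3: +137.4° → +7.6°, shortest Δλ = -129.8° (west) — does not cross 180°.
Total crossings: 0.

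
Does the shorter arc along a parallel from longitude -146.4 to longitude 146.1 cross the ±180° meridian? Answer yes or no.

Naïve |146.1 − -146.4| = 292.5° > 180°, so the shorter arc goes the other way round — across 180°.
Signed shortest Δλ = ((146.1 − -146.4 + 180) mod 360) − 180 = -67.5°.
Going west by 67.5° from -146.4° passes through 180° before reaching +146.1°.

Yes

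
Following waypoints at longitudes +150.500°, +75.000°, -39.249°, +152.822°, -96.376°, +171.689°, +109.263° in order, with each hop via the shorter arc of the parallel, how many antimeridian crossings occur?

Leg 1: +150.500° → +75.000°, shortest Δλ = -75.5° (west) — does not cross 180°.
Leg 2: +75.000° → -39.249°, shortest Δλ = -114.249° (west) — does not cross 180°.
Leg 3: -39.249° → +152.822°, shortest Δλ = -167.929° (west) — crosses 180°.
Leg 4: +152.822° → -96.376°, shortest Δλ = 110.802° (east) — crosses 180°.
Leg 5: -96.376° → +171.689°, shortest Δλ = -91.935° (west) — crosses 180°.
Leg 6: +171.689° → +109.263°, shortest Δλ = -62.426° (west) — does not cross 180°.
Total crossings: 3.

3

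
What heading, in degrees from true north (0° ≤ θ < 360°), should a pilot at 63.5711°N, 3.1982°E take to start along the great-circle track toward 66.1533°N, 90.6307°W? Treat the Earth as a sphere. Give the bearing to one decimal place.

Δλ = -90.6307 − 3.1982 = -93.8289°.
θ = atan2( sin Δλ · cos φ₂ , cos φ₁ · sin φ₂ − sin φ₁ · cos φ₂ · cos Δλ )
  = atan2(-0.40339, 0.43127) = -43.087° → normalised to [0°, 360°): 316.913°.

316.9°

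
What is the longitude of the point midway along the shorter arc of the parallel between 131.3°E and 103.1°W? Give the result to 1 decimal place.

Signed shortest Δλ from +131.3° to -103.1° is +125.6°.
Midpoint longitude = +131.3° + (+125.6°)/2 = +131.3° + 62.8° = +194.1°.
Normalise into (−180°, 180°]: -165.9°.
(The naïve average (+131.3 + -103.1)/2 = 14.1° is on the wrong side of the globe.)

165.9°W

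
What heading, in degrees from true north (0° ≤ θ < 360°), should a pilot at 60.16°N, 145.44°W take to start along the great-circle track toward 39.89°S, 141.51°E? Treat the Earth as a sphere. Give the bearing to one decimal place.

Δλ = 141.51 − -145.44 = 286.95°; wrapped into (−180°, 180°]: -73.05°.
θ = atan2( sin Δλ · cos φ₂ , cos φ₁ · sin φ₂ − sin φ₁ · cos φ₂ · cos Δλ )
  = atan2(-0.73395, -0.51314) = -124.959° → normalised to [0°, 360°): 235.041°.

235.0°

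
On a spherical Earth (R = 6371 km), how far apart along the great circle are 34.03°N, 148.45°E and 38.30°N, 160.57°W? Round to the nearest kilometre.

Δλ = -160.57 − 148.45 = -309.02°; wrapped into (−180°, 180°]: 50.98°.
Δφ = 38.30 − 34.03 = 4.27°.
a = sin²(Δφ/2) + cos φ₁ · cos φ₂ · sin²(Δλ/2) = 0.121841.
c = 2·atan2(√a, √(1−a)) = 0.71313 rad → d = 6371·c ≈ 4543.35 km.

4543 km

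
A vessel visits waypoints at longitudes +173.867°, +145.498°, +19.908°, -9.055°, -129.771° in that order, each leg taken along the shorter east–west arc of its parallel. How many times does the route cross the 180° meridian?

Leg 1: +173.867° → +145.498°, shortest Δλ = -28.369° (west) — does not cross 180°.
Leg 2: +145.498° → +19.908°, shortest Δλ = -125.59° (west) — does not cross 180°.
Leg 3: +19.908° → -9.055°, shortest Δλ = -28.963° (west) — does not cross 180°.
Leg 4: -9.055° → -129.771°, shortest Δλ = -120.716° (west) — does not cross 180°.
Total crossings: 0.

0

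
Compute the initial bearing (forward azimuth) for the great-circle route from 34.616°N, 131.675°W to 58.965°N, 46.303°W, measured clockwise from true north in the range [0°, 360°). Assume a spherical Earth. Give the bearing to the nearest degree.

37°

Δλ = -46.303 − -131.675 = 85.372°.
θ = atan2( sin Δλ · cos φ₂ , cos φ₁ · sin φ₂ − sin φ₁ · cos φ₂ · cos Δλ )
  = atan2(0.51388, 0.68154) = 37.016° → normalised to [0°, 360°): 37.016°.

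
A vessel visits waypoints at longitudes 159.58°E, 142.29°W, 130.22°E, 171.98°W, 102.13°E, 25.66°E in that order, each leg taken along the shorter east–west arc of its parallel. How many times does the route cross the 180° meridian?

Leg 1: +159.58° → -142.29°, shortest Δλ = 58.13° (east) — crosses 180°.
Leg 2: -142.29° → +130.22°, shortest Δλ = -87.49° (west) — crosses 180°.
Leg 3: +130.22° → -171.98°, shortest Δλ = 57.8° (east) — crosses 180°.
Leg 4: -171.98° → +102.13°, shortest Δλ = -85.89° (west) — crosses 180°.
Leg 5: +102.13° → +25.66°, shortest Δλ = -76.47° (west) — does not cross 180°.
Total crossings: 4.

4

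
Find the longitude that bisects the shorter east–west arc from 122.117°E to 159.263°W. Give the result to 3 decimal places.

161.427°E

Signed shortest Δλ from +122.117° to -159.263° is +78.620°.
Midpoint longitude = +122.117° + (+78.620°)/2 = +122.117° + 39.310° = +161.427°.
(The naïve average (+122.117 + -159.263)/2 = -18.573° is on the wrong side of the globe.)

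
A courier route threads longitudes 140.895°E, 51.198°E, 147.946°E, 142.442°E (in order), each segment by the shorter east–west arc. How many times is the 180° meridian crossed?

0

Leg 1: +140.895° → +51.198°, shortest Δλ = -89.697° (west) — does not cross 180°.
Leg 2: +51.198° → +147.946°, shortest Δλ = 96.748° (east) — does not cross 180°.
Leg 3: +147.946° → +142.442°, shortest Δλ = -5.504° (west) — does not cross 180°.
Total crossings: 0.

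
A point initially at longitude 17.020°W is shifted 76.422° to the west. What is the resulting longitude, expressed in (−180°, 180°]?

93.442°W

Start at -17.020°; shift −76.422° → -93.442°.
-93.442° already lies in (−180°, 180°].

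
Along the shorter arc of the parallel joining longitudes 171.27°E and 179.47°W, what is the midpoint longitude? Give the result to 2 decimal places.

Signed shortest Δλ from +171.27° to -179.47° is +9.26°.
Midpoint longitude = +171.27° + (+9.26°)/2 = +171.27° + 4.63° = +175.90°.
(The naïve average (+171.27 + -179.47)/2 = -4.1° is on the wrong side of the globe.)

175.90°E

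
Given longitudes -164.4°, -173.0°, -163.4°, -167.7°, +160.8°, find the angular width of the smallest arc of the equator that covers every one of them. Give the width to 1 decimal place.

35.8°

Sort the longitudes: -173.0°, -167.7°, -164.4°, -163.4°, +160.8°.
Eastward gaps between consecutive values (wrapping around): 5.3°, 3.3°, 1.0°, 324.2°, 26.2°.
Largest gap = 324.2° ⇒ minimal covering band is its complement: 360° − 324.2° = 35.8°.
Band runs from +160.8° eastward to -163.4°, crossing the antimeridian.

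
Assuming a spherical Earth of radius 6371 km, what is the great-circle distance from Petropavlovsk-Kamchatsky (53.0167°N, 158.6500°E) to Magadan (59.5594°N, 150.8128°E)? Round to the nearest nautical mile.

Δλ = 150.8128 − 158.6500 = -7.8372°.
Δφ = 59.5594 − 53.0167 = 6.5427°.
a = sin²(Δφ/2) + cos φ₁ · cos φ₂ · sin²(Δλ/2) = 0.004680.
c = 2·atan2(√a, √(1−a)) = 0.13693 rad → d = 6371·c ≈ 872.35 km ≈ 471.03 nmi.

471 nmi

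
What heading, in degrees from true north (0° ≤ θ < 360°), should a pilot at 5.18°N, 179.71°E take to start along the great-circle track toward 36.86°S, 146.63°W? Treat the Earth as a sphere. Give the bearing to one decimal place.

Δλ = -146.63 − 179.71 = -326.34°; wrapped into (−180°, 180°]: 33.66°.
θ = atan2( sin Δλ · cos φ₂ , cos φ₁ · sin φ₂ − sin φ₁ · cos φ₂ · cos Δλ )
  = atan2(0.44347, -0.65754) = 146.003° → normalised to [0°, 360°): 146.003°.

146.0°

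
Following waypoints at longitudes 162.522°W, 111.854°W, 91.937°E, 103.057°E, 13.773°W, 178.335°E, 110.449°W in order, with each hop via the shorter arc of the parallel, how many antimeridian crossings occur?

Leg 1: -162.522° → -111.854°, shortest Δλ = 50.668° (east) — does not cross 180°.
Leg 2: -111.854° → +91.937°, shortest Δλ = -156.209° (west) — crosses 180°.
Leg 3: +91.937° → +103.057°, shortest Δλ = 11.12° (east) — does not cross 180°.
Leg 4: +103.057° → -13.773°, shortest Δλ = -116.83° (west) — does not cross 180°.
Leg 5: -13.773° → +178.335°, shortest Δλ = -167.892° (west) — crosses 180°.
Leg 6: +178.335° → -110.449°, shortest Δλ = 71.216° (east) — crosses 180°.
Total crossings: 3.

3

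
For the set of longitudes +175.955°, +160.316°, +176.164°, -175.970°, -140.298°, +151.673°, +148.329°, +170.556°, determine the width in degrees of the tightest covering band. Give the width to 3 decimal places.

71.373°

Sort the longitudes: -175.970°, -140.298°, +148.329°, +151.673°, +160.316°, +170.556°, +175.955°, +176.164°.
Eastward gaps between consecutive values (wrapping around): 35.672°, 288.627°, 3.344°, 8.643°, 10.240°, 5.399°, 0.209°, 7.866°.
Largest gap = 288.627° ⇒ minimal covering band is its complement: 360° − 288.627° = 71.373°.
Band runs from +148.329° eastward to -140.298°, crossing the antimeridian.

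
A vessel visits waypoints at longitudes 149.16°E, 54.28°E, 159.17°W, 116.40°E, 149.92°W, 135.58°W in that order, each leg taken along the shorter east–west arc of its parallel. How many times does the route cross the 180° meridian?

Leg 1: +149.16° → +54.28°, shortest Δλ = -94.88° (west) — does not cross 180°.
Leg 2: +54.28° → -159.17°, shortest Δλ = 146.55° (east) — crosses 180°.
Leg 3: -159.17° → +116.40°, shortest Δλ = -84.43° (west) — crosses 180°.
Leg 4: +116.40° → -149.92°, shortest Δλ = 93.68° (east) — crosses 180°.
Leg 5: -149.92° → -135.58°, shortest Δλ = 14.34° (east) — does not cross 180°.
Total crossings: 3.

3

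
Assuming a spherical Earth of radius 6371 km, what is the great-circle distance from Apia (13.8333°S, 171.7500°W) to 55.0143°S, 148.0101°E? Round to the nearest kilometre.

5740 km

Δλ = 148.0101 − -171.7500 = 319.7601°; wrapped into (−180°, 180°]: -40.2399°.
Δφ = -55.0143 − -13.8333 = -41.1810°.
a = sin²(Δφ/2) + cos φ₁ · cos φ₂ · sin²(Δλ/2) = 0.189561.
c = 2·atan2(√a, √(1−a)) = 0.90093 rad → d = 6371·c ≈ 5739.85 km.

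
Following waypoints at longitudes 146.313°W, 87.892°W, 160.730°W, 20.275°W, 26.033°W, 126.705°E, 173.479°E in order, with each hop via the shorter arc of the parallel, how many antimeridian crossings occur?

Leg 1: -146.313° → -87.892°, shortest Δλ = 58.421° (east) — does not cross 180°.
Leg 2: -87.892° → -160.730°, shortest Δλ = -72.838° (west) — does not cross 180°.
Leg 3: -160.730° → -20.275°, shortest Δλ = 140.455° (east) — does not cross 180°.
Leg 4: -20.275° → -26.033°, shortest Δλ = -5.758° (west) — does not cross 180°.
Leg 5: -26.033° → +126.705°, shortest Δλ = 152.738° (east) — does not cross 180°.
Leg 6: +126.705° → +173.479°, shortest Δλ = 46.774° (east) — does not cross 180°.
Total crossings: 0.

0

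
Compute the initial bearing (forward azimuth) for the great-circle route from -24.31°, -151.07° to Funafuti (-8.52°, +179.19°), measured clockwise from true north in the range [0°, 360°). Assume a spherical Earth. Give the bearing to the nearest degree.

Δλ = 179.19 − -151.07 = 330.26°; wrapped into (−180°, 180°]: -29.74°.
θ = atan2( sin Δλ · cos φ₂ , cos φ₁ · sin φ₂ − sin φ₁ · cos φ₂ · cos Δλ )
  = atan2(-0.49059, 0.21849) = -65.994° → normalised to [0°, 360°): 294.006°.

294°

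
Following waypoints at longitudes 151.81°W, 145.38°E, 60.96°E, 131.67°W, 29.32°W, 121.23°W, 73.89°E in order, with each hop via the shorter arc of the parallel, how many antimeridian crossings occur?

Leg 1: -151.81° → +145.38°, shortest Δλ = -62.81° (west) — crosses 180°.
Leg 2: +145.38° → +60.96°, shortest Δλ = -84.42° (west) — does not cross 180°.
Leg 3: +60.96° → -131.67°, shortest Δλ = 167.37° (east) — crosses 180°.
Leg 4: -131.67° → -29.32°, shortest Δλ = 102.35° (east) — does not cross 180°.
Leg 5: -29.32° → -121.23°, shortest Δλ = -91.91° (west) — does not cross 180°.
Leg 6: -121.23° → +73.89°, shortest Δλ = -164.88° (west) — crosses 180°.
Total crossings: 3.

3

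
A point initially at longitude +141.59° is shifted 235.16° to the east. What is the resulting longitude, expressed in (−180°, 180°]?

+16.75°

Start at +141.59°; shift +235.16° → +376.75°.
+376.75° lies outside (−180°, 180°]; subtract 360° → +16.75°.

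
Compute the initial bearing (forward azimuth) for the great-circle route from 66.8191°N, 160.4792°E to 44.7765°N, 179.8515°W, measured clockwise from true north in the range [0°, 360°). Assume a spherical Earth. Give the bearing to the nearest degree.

145°

Δλ = -179.8515 − 160.4792 = -340.3307°; wrapped into (−180°, 180°]: 19.6693°.
θ = atan2( sin Δλ · cos φ₂ , cos φ₁ · sin φ₂ − sin φ₁ · cos φ₂ · cos Δλ )
  = atan2(0.23893, -0.33722) = 144.681° → normalised to [0°, 360°): 144.681°.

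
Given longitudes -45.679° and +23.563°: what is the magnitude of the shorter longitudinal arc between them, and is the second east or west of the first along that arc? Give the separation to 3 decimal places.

Raw difference: 23.563 − -45.679 = 69.242°.
Normalise into (−180°, 180°]: 69.242° stays 69.242°.
Positive ⇒ the second point lies to the east; separation 69.242°.

69.242° east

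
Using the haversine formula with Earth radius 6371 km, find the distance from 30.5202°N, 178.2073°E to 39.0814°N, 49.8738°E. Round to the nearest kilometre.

Δλ = 49.8738 − 178.2073 = -128.3335°.
Δφ = 39.0814 − 30.5202 = 8.5612°.
a = sin²(Δφ/2) + cos φ₁ · cos φ₂ · sin²(Δλ/2) = 0.547299.
c = 2·atan2(√a, √(1−a)) = 1.66554 rad → d = 6371·c ≈ 10611.13 km.

10611 km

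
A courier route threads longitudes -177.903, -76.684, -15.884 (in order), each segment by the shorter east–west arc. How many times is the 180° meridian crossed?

0

Leg 1: -177.903° → -76.684°, shortest Δλ = 101.219° (east) — does not cross 180°.
Leg 2: -76.684° → -15.884°, shortest Δλ = 60.8° (east) — does not cross 180°.
Total crossings: 0.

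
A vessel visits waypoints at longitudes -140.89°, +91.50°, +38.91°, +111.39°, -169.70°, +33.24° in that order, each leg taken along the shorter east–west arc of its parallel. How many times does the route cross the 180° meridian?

3

Leg 1: -140.89° → +91.50°, shortest Δλ = -127.61° (west) — crosses 180°.
Leg 2: +91.50° → +38.91°, shortest Δλ = -52.59° (west) — does not cross 180°.
Leg 3: +38.91° → +111.39°, shortest Δλ = 72.48° (east) — does not cross 180°.
Leg 4: +111.39° → -169.70°, shortest Δλ = 78.91° (east) — crosses 180°.
Leg 5: -169.70° → +33.24°, shortest Δλ = -157.06° (west) — crosses 180°.
Total crossings: 3.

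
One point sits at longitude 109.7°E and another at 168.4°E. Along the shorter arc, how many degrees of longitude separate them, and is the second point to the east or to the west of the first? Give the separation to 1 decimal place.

Raw difference: 168.4 − 109.7 = 58.7°.
Normalise into (−180°, 180°]: 58.7° stays 58.7°.
Positive ⇒ the second point lies to the east; separation 58.7°.

58.7° east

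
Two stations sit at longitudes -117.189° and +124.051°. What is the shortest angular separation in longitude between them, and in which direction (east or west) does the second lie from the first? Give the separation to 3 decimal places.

Raw difference: 124.051 − -117.189 = 241.24°.
Normalise into (−180°, 180°]: 241.24° − 360° = -118.76°.
Negative ⇒ the second point lies to the west; separation 118.760°.

118.760° west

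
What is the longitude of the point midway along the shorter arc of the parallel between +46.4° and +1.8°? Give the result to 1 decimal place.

+24.1°

Signed shortest Δλ from +46.4° to +1.8° is -44.6°.
Midpoint longitude = +46.4° + (-44.6°)/2 = +46.4° − 22.3° = +24.1°.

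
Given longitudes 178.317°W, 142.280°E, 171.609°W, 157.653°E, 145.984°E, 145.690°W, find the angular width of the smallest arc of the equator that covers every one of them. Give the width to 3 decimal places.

Sort the longitudes: -178.317°, -171.609°, -145.690°, +142.280°, +145.984°, +157.653°.
Eastward gaps between consecutive values (wrapping around): 6.708°, 25.919°, 287.970°, 3.704°, 11.669°, 24.030°.
Largest gap = 287.970° ⇒ minimal covering band is its complement: 360° − 287.970° = 72.030°.
Band runs from +142.280° eastward to -145.690°, crossing the antimeridian.

72.030°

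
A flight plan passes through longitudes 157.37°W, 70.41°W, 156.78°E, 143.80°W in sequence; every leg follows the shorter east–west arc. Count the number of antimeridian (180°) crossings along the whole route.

Leg 1: -157.37° → -70.41°, shortest Δλ = 86.96° (east) — does not cross 180°.
Leg 2: -70.41° → +156.78°, shortest Δλ = -132.81° (west) — crosses 180°.
Leg 3: +156.78° → -143.80°, shortest Δλ = 59.42° (east) — crosses 180°.
Total crossings: 2.

2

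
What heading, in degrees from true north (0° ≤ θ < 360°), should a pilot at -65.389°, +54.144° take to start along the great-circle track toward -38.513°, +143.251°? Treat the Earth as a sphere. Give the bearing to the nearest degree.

Δλ = 143.251 − 54.144 = 89.107°.
θ = atan2( sin Δλ · cos φ₂ , cos φ₁ · sin φ₂ − sin φ₁ · cos φ₂ · cos Δλ )
  = atan2(0.78237, -0.24824) = 107.604° → normalised to [0°, 360°): 107.604°.

108°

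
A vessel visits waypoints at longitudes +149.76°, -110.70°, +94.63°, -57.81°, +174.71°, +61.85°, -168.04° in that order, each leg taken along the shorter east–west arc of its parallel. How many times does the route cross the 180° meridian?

Leg 1: +149.76° → -110.70°, shortest Δλ = 99.54° (east) — crosses 180°.
Leg 2: -110.70° → +94.63°, shortest Δλ = -154.67° (west) — crosses 180°.
Leg 3: +94.63° → -57.81°, shortest Δλ = -152.44° (west) — does not cross 180°.
Leg 4: -57.81° → +174.71°, shortest Δλ = -127.48° (west) — crosses 180°.
Leg 5: +174.71° → +61.85°, shortest Δλ = -112.86° (west) — does not cross 180°.
Leg 6: +61.85° → -168.04°, shortest Δλ = 130.11° (east) — crosses 180°.
Total crossings: 4.

4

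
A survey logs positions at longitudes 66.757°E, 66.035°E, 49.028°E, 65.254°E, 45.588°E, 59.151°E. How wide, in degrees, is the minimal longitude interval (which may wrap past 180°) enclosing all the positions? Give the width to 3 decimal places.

21.169°

Sort the longitudes: +45.588°, +49.028°, +59.151°, +65.254°, +66.035°, +66.757°.
Eastward gaps between consecutive values (wrapping around): 3.440°, 10.123°, 6.103°, 0.781°, 0.722°, 338.831°.
Largest gap = 338.831° ⇒ minimal covering band is its complement: 360° − 338.831° = 21.169°.
Band runs from +45.588° eastward to +66.757°.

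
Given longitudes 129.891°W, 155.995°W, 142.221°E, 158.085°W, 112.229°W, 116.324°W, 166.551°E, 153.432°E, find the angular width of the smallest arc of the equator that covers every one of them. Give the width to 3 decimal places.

105.550°

Sort the longitudes: -158.085°, -155.995°, -129.891°, -116.324°, -112.229°, +142.221°, +153.432°, +166.551°.
Eastward gaps between consecutive values (wrapping around): 2.090°, 26.104°, 13.567°, 4.095°, 254.450°, 11.211°, 13.119°, 35.364°.
Largest gap = 254.450° ⇒ minimal covering band is its complement: 360° − 254.450° = 105.550°.
Band runs from +142.221° eastward to -112.229°, crossing the antimeridian.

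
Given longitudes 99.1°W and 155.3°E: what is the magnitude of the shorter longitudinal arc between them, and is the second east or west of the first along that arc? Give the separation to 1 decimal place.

Raw difference: 155.3 − -99.1 = 254.4°.
Normalise into (−180°, 180°]: 254.4° − 360° = -105.6°.
Negative ⇒ the second point lies to the west; separation 105.6°.

105.6° west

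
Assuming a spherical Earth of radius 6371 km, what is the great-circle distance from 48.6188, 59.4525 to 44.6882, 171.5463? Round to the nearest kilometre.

Δλ = 171.5463 − 59.4525 = 112.0938°.
Δφ = 44.6882 − 48.6188 = -3.9306°.
a = sin²(Δφ/2) + cos φ₁ · cos φ₂ · sin²(Δλ/2) = 0.324552.
c = 2·atan2(√a, √(1−a)) = 1.21227 rad → d = 6371·c ≈ 7723.36 km.

7723 km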